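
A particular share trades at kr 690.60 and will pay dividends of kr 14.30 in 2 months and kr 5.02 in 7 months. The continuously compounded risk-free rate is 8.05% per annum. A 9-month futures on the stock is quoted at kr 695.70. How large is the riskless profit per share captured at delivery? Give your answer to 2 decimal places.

PV(dividends) I = 14.30·e^(−0.0805·2/12) + 5.02·e^(−0.0805·7/12) = 18.8991
Fair futures F* = (S − I)·e^(rT) = (690.60 − 18.8991)·e^0.060375 = 671.7009 × 1.062235 = 713.5042
Market kr 695.70 < fair 713.5042: forward underpriced → reverse cash-and-carry (short the stock, invest proceeds at r, pay the dividends, go long the forward).
Profit at T = |F_mkt − F*| = |695.70 − 713.5042| = kr 17.80 per share

kr 17.80 per share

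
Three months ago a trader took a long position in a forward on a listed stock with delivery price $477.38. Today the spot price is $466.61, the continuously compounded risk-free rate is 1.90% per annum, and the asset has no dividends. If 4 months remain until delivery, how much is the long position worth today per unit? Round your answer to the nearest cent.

Current fair forward for the remaining 4 months: F = S·e^(r·T), r = 0.0190
F = 466.61 · e^(0.0190 × 4/12) = 466.61 × 1.006353 = 469.5744
Value of long forward = (F − K)·e^(−rT) = (469.5744 − 477.38) · e^(−0.0190·4/12)
= -7.8056 × 0.993687 = -7.76

-$7.76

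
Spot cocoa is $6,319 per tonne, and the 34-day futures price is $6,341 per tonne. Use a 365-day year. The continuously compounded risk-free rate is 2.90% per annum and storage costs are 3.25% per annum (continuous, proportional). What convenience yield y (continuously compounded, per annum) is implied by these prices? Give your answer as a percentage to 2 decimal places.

2.42%

F = S·e^((r+u−y)T) ⇒ (r+u−y) = ln(F/S)/T
ln(6341/6319) = 0.003476; /T ⇒ 0.037316
y = r + u − ln(F/S)/T = 0.0290 + 0.0325 − 0.037316 = 0.024184
y = 2.42%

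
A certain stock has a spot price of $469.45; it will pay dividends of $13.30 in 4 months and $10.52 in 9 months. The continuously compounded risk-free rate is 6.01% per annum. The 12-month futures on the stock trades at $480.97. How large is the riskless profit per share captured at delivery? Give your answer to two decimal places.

$6.96 per share

PV(dividends) I = 13.30·e^(−0.0601·4/12) + 10.52·e^(−0.0601·9/12) = 23.0925
Fair futures F* = (S − I)·e^(rT) = (469.45 − 23.0925)·e^0.060100 = 446.3575 × 1.061943 = 474.0062
Market $480.97 > fair 474.0062: forward overpriced → cash-and-carry (borrow at r, buy the stock and collect the dividends, short the forward).
Profit at T = |F_mkt − F*| = |480.97 − 474.0062| = $6.96 per share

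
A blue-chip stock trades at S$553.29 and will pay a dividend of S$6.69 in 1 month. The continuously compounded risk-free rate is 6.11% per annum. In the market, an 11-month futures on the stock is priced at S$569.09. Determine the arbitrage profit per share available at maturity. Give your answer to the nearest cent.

S$9.03 per share

PV(dividends) I = 6.69·e^(−0.0611·1/12) = 6.6560
Fair futures F* = (S − I)·e^(rT) = (553.29 − 6.6560)·e^0.056008 = 546.6340 × 1.057606 = 578.1234
Market S$569.09 < fair 578.1234: forward underpriced → reverse cash-and-carry (short the stock, invest proceeds at r, pay the dividends, go long the forward).
Profit at T = |F_mkt − F*| = |569.09 − 578.1234| = S$9.03 per share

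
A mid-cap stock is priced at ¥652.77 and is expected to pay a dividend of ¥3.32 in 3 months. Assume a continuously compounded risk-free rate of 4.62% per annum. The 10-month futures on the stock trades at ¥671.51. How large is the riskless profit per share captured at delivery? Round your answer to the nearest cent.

PV(dividends) I = 3.32·e^(−0.0462·3/12) = 3.2819
Fair futures F* = (S − I)·e^(rT) = (652.77 − 3.2819)·e^0.038500 = 649.4881 × 1.039251 = 674.9812
Market ¥671.51 < fair 674.9812: forward underpriced → reverse cash-and-carry (short the stock, invest proceeds at r, pay the dividends, go long the forward).
Profit at T = |F_mkt − F*| = |671.51 − 674.9812| = ¥3.47 per share

¥3.47 per share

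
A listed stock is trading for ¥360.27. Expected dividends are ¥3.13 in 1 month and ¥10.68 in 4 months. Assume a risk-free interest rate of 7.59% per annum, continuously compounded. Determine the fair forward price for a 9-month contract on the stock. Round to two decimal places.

PV(dividends) I = 3.13·e^(−0.0759·1/12) + 10.68·e^(−0.0759·4/12)
I = 3.1103 + 10.4132 = 13.5235
F = (S − I)·e^(rT) = (360.27 − 13.5235) · e^(0.0759·9/12)
= 346.7465 · e^0.056925 = 346.7465 × 1.058576 = ¥367.06

¥367.06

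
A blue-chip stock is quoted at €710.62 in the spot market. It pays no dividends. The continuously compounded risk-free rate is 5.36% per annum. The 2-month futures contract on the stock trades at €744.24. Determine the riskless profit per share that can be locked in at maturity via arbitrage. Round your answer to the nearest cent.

Fair futures: F* = S·e^(carry·T), with carry = r = 0.0536
F* = 710.62 · e^(0.0536 × 2/12) = 710.62 · e^0.008933 = 710.62 × 1.008973 = €716.9964
Market €744.24 > fair €716.9964: forward overpriced → cash-and-carry (buy spot, short the forward).
At maturity, profit = |F_mkt − F*| = |744.24 − 716.9964| = €27.24 per share

€27.24 per share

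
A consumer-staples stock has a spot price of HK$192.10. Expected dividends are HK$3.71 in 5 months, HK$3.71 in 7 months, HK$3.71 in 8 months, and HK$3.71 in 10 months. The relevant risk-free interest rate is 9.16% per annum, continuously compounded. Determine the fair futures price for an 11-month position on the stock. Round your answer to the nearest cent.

PV(dividends) I = 3.71·e^(−0.0916·5/12) + 3.71·e^(−0.0916·7/12) + 3.71·e^(−0.0916·8/12) + 3.71·e^(−0.0916·10/12)
I = 3.5711 + 3.5170 + 3.4902 + 3.4373 = 14.0156
F = (S − I)·e^(rT) = (192.10 − 14.0156) · e^(0.0916·11/12)
= 178.0844 · e^0.083967 = 178.0844 × 1.087593 = HK$193.68

HK$193.68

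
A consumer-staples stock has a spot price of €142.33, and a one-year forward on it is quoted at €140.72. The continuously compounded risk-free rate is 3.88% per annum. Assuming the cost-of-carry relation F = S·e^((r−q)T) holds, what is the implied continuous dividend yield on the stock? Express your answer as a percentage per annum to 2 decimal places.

5.02%

From F = S·e^((r−q)T): (r − q) = ln(F/S)/T
ln(140.72/142.33) = ln(0.988688) = -0.011376
(r − q) = -0.011376 / (12/12) = -0.011376
q = r − ln(F/S)/T = 0.0388 + 0.011376 = 0.050176
q = 5.02%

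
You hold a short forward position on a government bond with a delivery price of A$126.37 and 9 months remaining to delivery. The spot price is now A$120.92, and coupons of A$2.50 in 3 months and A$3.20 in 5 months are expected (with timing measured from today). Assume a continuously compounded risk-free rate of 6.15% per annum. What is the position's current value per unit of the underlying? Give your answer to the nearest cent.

A$5.33

PV(remaining coupons) I = 2.50·e^(−0.0615·3/12) + 3.20·e^(−0.0615·5/12) = 5.5809
Current forward F = (S − I)·e^(rT) = (120.92 − 5.5809)·e^(0.0615·9/12) = 115.3391 × 1.047205 = 120.7837
Value (long) = (F − K)·e^(−rT) = (120.7837 − 126.37) × 0.954923 = -5.3345
Short position value = −(long value) = A$5.33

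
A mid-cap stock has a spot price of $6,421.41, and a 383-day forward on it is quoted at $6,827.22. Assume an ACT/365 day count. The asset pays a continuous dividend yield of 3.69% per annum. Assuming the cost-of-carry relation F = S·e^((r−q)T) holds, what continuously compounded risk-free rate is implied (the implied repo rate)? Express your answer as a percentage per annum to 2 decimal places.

9.53%

From F = S·e^((r−q)T): (r − q) = ln(F/S)/T
ln(6827.22/6421.41) = ln(1.063196) = 0.061279
(r − q) = 0.061279 / (383/365) = 0.058399
r = ln(F/S)/T + q = 0.058399 + 0.0369 = 0.095299
r = 9.53%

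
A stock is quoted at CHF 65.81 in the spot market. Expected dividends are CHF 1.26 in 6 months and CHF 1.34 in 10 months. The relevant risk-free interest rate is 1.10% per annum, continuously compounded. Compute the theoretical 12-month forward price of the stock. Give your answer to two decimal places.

PV(dividends) I = 1.26·e^(−0.0110·6/12) + 1.34·e^(−0.0110·10/12)
I = 1.2531 + 1.3278 = 2.5809
F = (S − I)·e^(rT) = (65.81 − 2.5809) · e^(0.0110·12/12)
= 63.2291 · e^0.011000 = 63.2291 × 1.011061 = CHF 63.93

CHF 63.93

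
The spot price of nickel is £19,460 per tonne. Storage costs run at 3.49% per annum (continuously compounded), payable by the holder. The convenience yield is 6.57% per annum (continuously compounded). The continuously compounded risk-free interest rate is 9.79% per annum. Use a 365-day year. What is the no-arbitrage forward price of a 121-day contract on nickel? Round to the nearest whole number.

Net carry = r + u − y = 0.0979 + 0.0349 − 0.0657 = 0.0671
F = S·e^((r+u−y)T) = 19460 · e^(0.0671 × 121/365) = 19460 · e^0.022244
= 19460 × 1.022493 = £19,898 per tonne

£19,898 per tonne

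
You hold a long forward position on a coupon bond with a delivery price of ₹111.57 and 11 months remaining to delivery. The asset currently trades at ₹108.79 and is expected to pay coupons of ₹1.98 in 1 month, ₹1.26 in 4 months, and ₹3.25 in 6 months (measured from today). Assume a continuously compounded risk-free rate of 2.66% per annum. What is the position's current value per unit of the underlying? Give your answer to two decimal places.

-₹6.52

PV(remaining coupons) I = 1.98·e^(−0.0266·1/12) + 1.26·e^(−0.0266·4/12) + 3.25·e^(−0.0266·6/12) = 6.4316
Current forward F = (S − I)·e^(rT) = (108.79 − 6.4316)·e^(0.0266·11/12) = 102.3584 × 1.024683 = 104.8849
Value (long) = (F − K)·e^(−rT) = (104.8849 − 111.57) × 0.975912 = -6.5241
Value = -₹6.52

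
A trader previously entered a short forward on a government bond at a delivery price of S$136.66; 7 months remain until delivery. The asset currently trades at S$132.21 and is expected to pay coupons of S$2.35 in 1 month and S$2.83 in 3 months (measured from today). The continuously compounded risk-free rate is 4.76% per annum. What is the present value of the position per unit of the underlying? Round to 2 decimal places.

PV(remaining coupons) I = 2.35·e^(−0.0476·1/12) + 2.83·e^(−0.0476·3/12) = 5.1372
Current forward F = (S − I)·e^(rT) = (132.21 − 5.1372)·e^(0.0476·7/12) = 127.0728 × 1.028156 = 130.6507
Value (long) = (F − K)·e^(−rT) = (130.6507 − 136.66) × 0.972615 = -5.8447
Short position value = −(long value) = S$5.84

S$5.84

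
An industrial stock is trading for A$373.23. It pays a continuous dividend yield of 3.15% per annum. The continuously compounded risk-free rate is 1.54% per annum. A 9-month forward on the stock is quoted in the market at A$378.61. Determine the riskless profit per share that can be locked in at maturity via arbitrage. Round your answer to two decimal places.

Fair forward: F* = S·e^(carry·T), with carry = (r − q) = 0.0154 − 0.0315 = -0.0161
F* = 373.23 · e^(-0.0161 × 9/12) = 373.23 · e^-0.012075 = 373.23 × 0.987998 = A$368.7505
Market A$378.61 > fair A$368.7505: forward overpriced → cash-and-carry (buy spot, short the forward).
At maturity, profit = |F_mkt − F*| = |378.61 − 368.7505| = A$9.86 per share

A$9.86 per share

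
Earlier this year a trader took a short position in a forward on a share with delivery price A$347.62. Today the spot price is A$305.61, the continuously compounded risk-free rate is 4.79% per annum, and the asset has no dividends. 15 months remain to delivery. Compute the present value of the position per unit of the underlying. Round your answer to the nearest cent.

A$21.81

Current fair forward for the remaining 15 months: F = S·e^(r·T), r = 0.0479
F = 305.61 · e^(0.0479 × 15/12) = 305.61 × 1.061704 = 324.4674
Value of long forward = (F − K)·e^(−rT) = (324.4674 − 347.62) · e^(−0.0479·15/12)
= -23.1526 × 0.941882 = -21.81
Short position value = −(long value) = A$21.81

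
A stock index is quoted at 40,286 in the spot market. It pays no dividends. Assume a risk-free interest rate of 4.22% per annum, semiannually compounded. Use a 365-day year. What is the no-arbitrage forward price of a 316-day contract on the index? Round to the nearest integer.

41,769

F = S · (1+r/2)^(2T)
= 40286 × 1.036816
F = 41,769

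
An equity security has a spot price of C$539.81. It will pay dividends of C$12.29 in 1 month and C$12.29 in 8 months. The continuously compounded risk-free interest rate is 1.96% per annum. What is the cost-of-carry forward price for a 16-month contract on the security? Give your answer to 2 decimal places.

C$529.06

PV(dividends) I = 12.29·e^(−0.0196·1/12) + 12.29·e^(−0.0196·8/12)
I = 12.2699 + 12.1305 = 24.4004
F = (S − I)·e^(rT) = (539.81 − 24.4004) · e^(0.0196·16/12)
= 515.4096 · e^0.026133 = 515.4096 × 1.026477 = C$529.06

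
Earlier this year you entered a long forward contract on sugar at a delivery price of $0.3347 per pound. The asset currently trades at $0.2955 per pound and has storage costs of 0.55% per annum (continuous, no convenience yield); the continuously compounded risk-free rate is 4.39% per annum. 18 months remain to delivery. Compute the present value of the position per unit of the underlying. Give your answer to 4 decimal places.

Current fair forward for the remaining 18 months: F = S·e^((r + u)·T), (r + u) = 0.0439 + 0.0055 = 0.0494
F = 0.2955 · e^(0.0494 × 18/12) = 0.2955 × 1.076914 = 0.3182
Value of long forward = (F − K)·e^(−rT) = (0.3182 − 0.3347) · e^(−0.0439·18/12)
= -0.0165 × 0.936271 = -0.0154

-$0.0154 per pound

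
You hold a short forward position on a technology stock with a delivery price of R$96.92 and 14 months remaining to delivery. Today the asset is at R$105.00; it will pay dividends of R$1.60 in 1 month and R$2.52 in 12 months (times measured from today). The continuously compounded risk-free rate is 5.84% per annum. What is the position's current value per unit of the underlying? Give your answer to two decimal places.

-R$10.49

PV(remaining dividends) I = 1.60·e^(−0.0584·1/12) + 2.52·e^(−0.0584·12/12) = 3.9693
Current forward F = (S − I)·e^(rT) = (105.00 − 3.9693)·e^(0.0584·14/12) = 101.0307 × 1.070508 = 108.1542
Value (long) = (F − K)·e^(−rT) = (108.1542 − 96.92) × 0.934136 = 10.4943
Short position value = −(long value) = -R$10.49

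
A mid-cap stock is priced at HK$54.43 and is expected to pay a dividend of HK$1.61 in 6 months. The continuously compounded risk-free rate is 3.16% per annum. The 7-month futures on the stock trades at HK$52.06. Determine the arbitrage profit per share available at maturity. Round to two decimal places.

HK$1.77 per share

PV(dividends) I = 1.61·e^(−0.0316·6/12) = 1.5848
Fair futures F* = (S − I)·e^(rT) = (54.43 − 1.5848)·e^0.018433 = 52.8452 × 1.018604 = 53.8283
Market HK$52.06 < fair 53.8283: forward underpriced → reverse cash-and-carry (short the stock, invest proceeds at r, pay the dividends, go long the forward).
Profit at T = |F_mkt − F*| = |52.06 − 53.8283| = HK$1.77 per share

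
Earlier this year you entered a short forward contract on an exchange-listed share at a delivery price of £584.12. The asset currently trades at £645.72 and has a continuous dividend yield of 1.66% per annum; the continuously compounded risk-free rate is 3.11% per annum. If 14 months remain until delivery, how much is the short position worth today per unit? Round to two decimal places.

-£70.03

Current fair forward for the remaining 14 months: F = S·e^((r − q)·T), (r − q) = 0.0311 − 0.0166 = 0.0145
F = 645.72 · e^(0.0145 × 14/12) = 645.72 × 1.017061 = 656.7366
Value of long forward = (F − K)·e^(−rT) = (656.7366 − 584.12) · e^(−0.0311·14/12)
= 72.6166 × 0.964367 = 70.03
Short position value = −(long value) = -£70.03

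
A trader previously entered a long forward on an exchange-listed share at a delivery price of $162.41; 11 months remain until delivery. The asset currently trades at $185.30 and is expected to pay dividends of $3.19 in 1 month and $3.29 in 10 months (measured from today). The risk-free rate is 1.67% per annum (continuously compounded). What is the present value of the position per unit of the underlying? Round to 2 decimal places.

PV(remaining dividends) I = 3.19·e^(−0.0167·1/12) + 3.29·e^(−0.0167·10/12) = 6.4301
Current forward F = (S − I)·e^(rT) = (185.30 − 6.4301)·e^(0.0167·11/12) = 178.8699 × 1.015426 = 181.6291
Value (long) = (F − K)·e^(−rT) = (181.6291 − 162.41) × 0.984808 = 18.9271
Value = $18.93

$18.93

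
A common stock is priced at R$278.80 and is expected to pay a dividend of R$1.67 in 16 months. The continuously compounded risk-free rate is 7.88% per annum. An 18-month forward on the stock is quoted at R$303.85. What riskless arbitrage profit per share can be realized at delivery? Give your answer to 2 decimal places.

PV(dividends) I = 1.67·e^(−0.0788·16/12) = 1.5034
Fair forward F* = (S − I)·e^(rT) = (278.80 − 1.5034)·e^0.118200 = 277.2966 × 1.125469 = 312.0887
Market R$303.85 < fair 312.0887: forward underpriced → reverse cash-and-carry (short the stock, invest proceeds at r, pay the dividends, go long the forward).
Profit at T = |F_mkt − F*| = |303.85 − 312.0887| = R$8.24 per share

R$8.24 per share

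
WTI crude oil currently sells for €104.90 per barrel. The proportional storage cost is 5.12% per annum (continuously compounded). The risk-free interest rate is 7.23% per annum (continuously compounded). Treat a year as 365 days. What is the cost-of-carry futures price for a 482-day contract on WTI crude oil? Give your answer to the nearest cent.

€123.48 per barrel

Net carry = r + u − y = 0.0723 + 0.0512 − 0.0000 = 0.1235
F = S·e^((r+u−y)T) = 104.90 · e^(0.1235 × 482/365) = 104.90 · e^0.163088
= 104.90 × 1.177140 = €123.48 per barrel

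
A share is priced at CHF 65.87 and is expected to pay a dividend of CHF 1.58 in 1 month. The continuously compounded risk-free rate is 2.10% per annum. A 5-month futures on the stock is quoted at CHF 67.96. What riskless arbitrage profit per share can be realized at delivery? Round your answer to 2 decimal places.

PV(dividends) I = 1.58·e^(−0.0210·1/12) = 1.5772
Fair futures F* = (S − I)·e^(rT) = (65.87 − 1.5772)·e^0.008750 = 64.2928 × 1.008788 = 64.8578
Market CHF 67.96 > fair 64.8578: forward overpriced → cash-and-carry (borrow at r, buy the stock and collect the dividends, short the forward).
Profit at T = |F_mkt − F*| = |67.96 − 64.8578| = CHF 3.10 per share

CHF 3.10 per share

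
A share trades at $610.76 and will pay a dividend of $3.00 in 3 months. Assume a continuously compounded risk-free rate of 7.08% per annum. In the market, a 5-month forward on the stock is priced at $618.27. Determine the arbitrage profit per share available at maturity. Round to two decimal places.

PV(dividends) I = 3.00·e^(−0.0708·3/12) = 2.9474
Fair forward F* = (S − I)·e^(rT) = (610.76 − 2.9474)·e^0.029500 = 607.8126 × 1.029939 = 626.0099
Market $618.27 < fair 626.0099: forward underpriced → reverse cash-and-carry (short the stock, invest proceeds at r, pay the dividends, go long the forward).
Profit at T = |F_mkt − F*| = |618.27 − 626.0099| = $7.74 per share

$7.74 per share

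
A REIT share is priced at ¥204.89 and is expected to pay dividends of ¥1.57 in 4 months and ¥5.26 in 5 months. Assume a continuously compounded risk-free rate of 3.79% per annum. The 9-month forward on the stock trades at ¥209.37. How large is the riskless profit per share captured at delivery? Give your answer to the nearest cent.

PV(dividends) I = 1.57·e^(−0.0379·4/12) + 5.26·e^(−0.0379·5/12) = 6.7279
Fair forward F* = (S − I)·e^(rT) = (204.89 − 6.7279)·e^0.028425 = 198.1621 × 1.028833 = 203.8757
Market ¥209.37 > fair 203.8757: forward overpriced → cash-and-carry (borrow at r, buy the stock and collect the dividends, short the forward).
Profit at T = |F_mkt − F*| = |209.37 − 203.8757| = ¥5.49 per share

¥5.49 per share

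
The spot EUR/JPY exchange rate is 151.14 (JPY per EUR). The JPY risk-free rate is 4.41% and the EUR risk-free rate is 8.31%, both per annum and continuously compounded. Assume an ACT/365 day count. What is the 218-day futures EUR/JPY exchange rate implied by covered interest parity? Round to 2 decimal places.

F = S·e^((r_JPY − r_EUR)T) = 151.14 · e^((0.0441 − 0.0831) × 218/365)
= 151.14 · e^-0.023293 = 151.14 × 0.976976
F = 147.66 JPY per EUR

147.66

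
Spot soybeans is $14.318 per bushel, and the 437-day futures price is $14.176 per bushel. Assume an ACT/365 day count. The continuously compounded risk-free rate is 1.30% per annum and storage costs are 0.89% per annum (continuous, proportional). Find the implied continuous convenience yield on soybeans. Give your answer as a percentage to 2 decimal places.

3.02%

F = S·e^((r+u−y)T) ⇒ (r+u−y) = ln(F/S)/T
ln(14.176/14.318) = -0.009967; /T ⇒ -0.008325
y = r + u − ln(F/S)/T = 0.0130 + 0.0089 + 0.008325 = 0.030225
y = 3.02%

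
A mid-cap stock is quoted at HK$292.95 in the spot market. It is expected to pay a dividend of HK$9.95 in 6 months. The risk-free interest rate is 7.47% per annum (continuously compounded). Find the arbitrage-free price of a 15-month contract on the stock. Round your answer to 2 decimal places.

HK$311.10

PV(dividends) I = 9.95·e^(−0.0747·6/12)
I = 9.5852
F = (S − I)·e^(rT) = (292.95 − 9.5852) · e^(0.0747·15/12)
= 283.3648 · e^0.093375 = 283.3648 × 1.097873 = HK$311.10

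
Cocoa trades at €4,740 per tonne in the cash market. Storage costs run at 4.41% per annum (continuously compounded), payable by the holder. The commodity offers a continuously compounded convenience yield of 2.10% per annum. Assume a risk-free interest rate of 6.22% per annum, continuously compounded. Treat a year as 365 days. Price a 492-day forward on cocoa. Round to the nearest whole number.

€5,318 per tonne

Net carry = r + u − y = 0.0622 + 0.0441 − 0.0210 = 0.0853
F = S·e^((r+u−y)T) = 4740 · e^(0.0853 × 492/365) = 4740 · e^0.114980
= 4740 × 1.121851 = €5,318 per tonne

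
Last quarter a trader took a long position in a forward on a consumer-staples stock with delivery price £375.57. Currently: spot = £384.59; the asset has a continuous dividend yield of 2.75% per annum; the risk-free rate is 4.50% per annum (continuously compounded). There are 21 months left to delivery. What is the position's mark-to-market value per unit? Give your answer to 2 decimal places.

£19.39

Current fair forward for the remaining 21 months: F = S·e^((r − q)·T), (r − q) = 0.0450 − 0.0275 = 0.0175
F = 384.59 · e^(0.0175 × 21/12) = 384.59 × 1.031099 = 396.5504
Value of long forward = (F − K)·e^(−rT) = (396.5504 − 375.57) · e^(−0.0450·21/12)
= 20.9804 × 0.924271 = 19.39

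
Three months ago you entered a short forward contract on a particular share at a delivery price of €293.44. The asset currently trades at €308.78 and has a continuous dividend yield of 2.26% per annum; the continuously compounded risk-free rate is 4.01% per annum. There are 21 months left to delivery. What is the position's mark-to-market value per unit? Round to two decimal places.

-€23.25

Current fair forward for the remaining 21 months: F = S·e^((r − q)·T), (r − q) = 0.0401 − 0.0226 = 0.0175
F = 308.78 · e^(0.0175 × 21/12) = 308.78 × 1.031099 = 318.3827
Value of long forward = (F − K)·e^(−rT) = (318.3827 − 293.44) · e^(−0.0401·21/12)
= 24.9427 × 0.932231 = 23.25
Short position value = −(long value) = -€23.25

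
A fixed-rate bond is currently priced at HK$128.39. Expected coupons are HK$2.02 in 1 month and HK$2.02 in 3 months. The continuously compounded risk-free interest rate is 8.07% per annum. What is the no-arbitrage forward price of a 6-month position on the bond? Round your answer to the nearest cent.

HK$129.53

PV(coupons) I = 2.02·e^(−0.0807·1/12) + 2.02·e^(−0.0807·3/12)
I = 2.0065 + 1.9797 = 3.9862
F = (S − I)·e^(rT) = (128.39 − 3.9862) · e^(0.0807·6/12)
= 124.4038 · e^0.040350 = 124.4038 × 1.041175 = HK$129.53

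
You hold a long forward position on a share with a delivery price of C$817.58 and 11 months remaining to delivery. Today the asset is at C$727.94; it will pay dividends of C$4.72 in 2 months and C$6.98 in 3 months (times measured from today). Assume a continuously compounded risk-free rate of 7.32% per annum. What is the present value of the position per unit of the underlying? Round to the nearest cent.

PV(remaining dividends) I = 4.72·e^(−0.0732·2/12) + 6.98·e^(−0.0732·3/12) = 11.5162
Current forward F = (S − I)·e^(rT) = (727.94 − 11.5162)·e^(0.0732·11/12) = 716.4238 × 1.069402 = 766.1450
Value (long) = (F − K)·e^(−rT) = (766.1450 − 817.58) × 0.935102 = -48.0970
Value = -C$48.10

-C$48.10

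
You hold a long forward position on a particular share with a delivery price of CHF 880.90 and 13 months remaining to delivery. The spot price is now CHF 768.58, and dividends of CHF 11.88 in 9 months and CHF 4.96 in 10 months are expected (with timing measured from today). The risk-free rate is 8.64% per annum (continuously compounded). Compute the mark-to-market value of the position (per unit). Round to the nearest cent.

-CHF 49.36

PV(remaining dividends) I = 11.88·e^(−0.0864·9/12) + 4.96·e^(−0.0864·10/12) = 15.7500
Current forward F = (S − I)·e^(rT) = (768.58 − 15.7500)·e^(0.0864·13/12) = 752.8300 × 1.098120 = 826.6977
Value (long) = (F − K)·e^(−rT) = (826.6977 − 880.90) × 0.910647 = -49.3592
Value = -CHF 49.36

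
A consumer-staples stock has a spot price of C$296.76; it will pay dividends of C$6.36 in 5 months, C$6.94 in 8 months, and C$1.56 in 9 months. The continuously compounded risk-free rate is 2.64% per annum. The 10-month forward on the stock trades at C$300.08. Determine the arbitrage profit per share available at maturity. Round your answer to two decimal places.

PV(dividends) I = 6.36·e^(−0.0264·5/12) + 6.94·e^(−0.0264·8/12) + 1.56·e^(−0.0264·9/12) = 14.6388
Fair forward F* = (S − I)·e^(rT) = (296.76 − 14.6388)·e^0.022000 = 282.1212 × 1.022244 = 288.3967
Market C$300.08 > fair 288.3967: forward overpriced → cash-and-carry (borrow at r, buy the stock and collect the dividends, short the forward).
Profit at T = |F_mkt − F*| = |300.08 − 288.3967| = C$11.68 per share

C$11.68 per share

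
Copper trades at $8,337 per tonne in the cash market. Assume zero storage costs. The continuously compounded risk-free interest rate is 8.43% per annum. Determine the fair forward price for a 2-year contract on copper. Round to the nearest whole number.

F = S·e^(rT) = 8337 · e^(0.0843 × 2) = 8337 · e^0.168600
= 8337 × 1.183647 = $9,868 per tonne

$9,868 per tonne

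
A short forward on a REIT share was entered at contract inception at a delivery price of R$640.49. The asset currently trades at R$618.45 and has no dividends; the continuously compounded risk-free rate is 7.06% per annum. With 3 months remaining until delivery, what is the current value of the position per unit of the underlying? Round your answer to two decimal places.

Current fair forward for the remaining 3 months: F = S·e^(r·T), r = 0.0706
F = 618.45 · e^(0.0706 × 3/12) = 618.45 × 1.017807 = 629.4627
Value of long forward = (F − K)·e^(−rT) = (629.4627 − 640.49) · e^(−0.0706·3/12)
= -11.0273 × 0.982505 = -10.83
Short position value = −(long value) = R$10.83

R$10.83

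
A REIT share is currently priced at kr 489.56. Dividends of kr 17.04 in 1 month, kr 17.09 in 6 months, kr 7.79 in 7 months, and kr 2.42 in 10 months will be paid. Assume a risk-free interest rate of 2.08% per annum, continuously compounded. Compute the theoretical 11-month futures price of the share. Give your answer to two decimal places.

kr 454.14

PV(dividends) I = 17.04·e^(−0.0208·1/12) + 17.09·e^(−0.0208·6/12) + 7.79·e^(−0.0208·7/12) + 2.42·e^(−0.0208·10/12)
I = 17.0105 + 16.9132 + 7.6961 + 2.3784 = 43.9982
F = (S − I)·e^(rT) = (489.56 − 43.9982) · e^(0.0208·11/12)
= 445.5618 · e^0.019067 = 445.5618 × 1.019250 = kr 454.14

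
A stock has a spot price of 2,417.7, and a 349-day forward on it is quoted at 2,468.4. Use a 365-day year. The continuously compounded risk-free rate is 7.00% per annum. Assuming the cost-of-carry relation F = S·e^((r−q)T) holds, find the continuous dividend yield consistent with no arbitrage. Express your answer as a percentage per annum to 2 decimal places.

From F = S·e^((r−q)T): (r − q) = ln(F/S)/T
ln(2468.4/2417.7) = ln(1.020970) = 0.020753
(r − q) = 0.020753 / (349/365) = 0.021704
q = r − ln(F/S)/T = 0.0700 − 0.021704 = 0.048296
q = 4.83%

4.83%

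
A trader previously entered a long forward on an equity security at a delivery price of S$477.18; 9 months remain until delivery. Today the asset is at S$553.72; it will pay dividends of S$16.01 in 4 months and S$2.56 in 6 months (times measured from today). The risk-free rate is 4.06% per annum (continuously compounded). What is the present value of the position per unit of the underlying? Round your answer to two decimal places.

PV(remaining dividends) I = 16.01·e^(−0.0406·4/12) + 2.56·e^(−0.0406·6/12) = 18.3033
Current forward F = (S − I)·e^(rT) = (553.72 − 18.3033)·e^(0.0406·9/12) = 535.4167 × 1.030918 = 551.9707
Value (long) = (F − K)·e^(−rT) = (551.9707 − 477.18) × 0.970009 = 72.5477
Value = S$72.55

S$72.55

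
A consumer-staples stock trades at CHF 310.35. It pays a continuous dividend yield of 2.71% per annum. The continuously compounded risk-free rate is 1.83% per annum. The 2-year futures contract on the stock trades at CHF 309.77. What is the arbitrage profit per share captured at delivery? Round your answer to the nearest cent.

Fair futures: F* = S·e^(carry·T), with carry = (r − q) = 0.0183 − 0.0271 = -0.0088
F* = 310.35 · e^(-0.0088 × 2) = 310.35 · e^-0.017600 = 310.35 × 0.982554 = CHF 304.9356
Market CHF 309.77 > fair CHF 304.9356: forward overpriced → cash-and-carry (buy spot, short the forward).
At maturity, profit = |F_mkt − F*| = |309.77 − 304.9356| = CHF 4.83 per share

CHF 4.83 per share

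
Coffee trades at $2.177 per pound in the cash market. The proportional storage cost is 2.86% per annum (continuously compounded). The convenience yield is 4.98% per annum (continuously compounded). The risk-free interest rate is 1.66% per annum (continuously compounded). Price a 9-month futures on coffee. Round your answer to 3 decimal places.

$2.170 per pound

Net carry = r + u − y = 0.0166 + 0.0286 − 0.0498 = -0.0046
F = S·e^((r+u−y)T) = 2.177 · e^(-0.0046 × 9/12) = 2.177 · e^-0.003450
= 2.177 × 0.996556 = $2.170 per pound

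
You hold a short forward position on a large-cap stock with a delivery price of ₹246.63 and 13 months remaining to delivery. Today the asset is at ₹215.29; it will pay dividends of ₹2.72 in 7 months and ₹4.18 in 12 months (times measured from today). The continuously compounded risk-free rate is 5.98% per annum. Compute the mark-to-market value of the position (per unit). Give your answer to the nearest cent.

₹22.43

PV(remaining dividends) I = 2.72·e^(−0.0598·7/12) + 4.18·e^(−0.0598·12/12) = 6.5641
Current forward F = (S − I)·e^(rT) = (215.29 − 6.5641)·e^(0.0598·13/12) = 208.7259 × 1.066928 = 222.6955
Value (long) = (F − K)·e^(−rT) = (222.6955 − 246.63) × 0.937271 = -22.4331
Short position value = −(long value) = ₹22.43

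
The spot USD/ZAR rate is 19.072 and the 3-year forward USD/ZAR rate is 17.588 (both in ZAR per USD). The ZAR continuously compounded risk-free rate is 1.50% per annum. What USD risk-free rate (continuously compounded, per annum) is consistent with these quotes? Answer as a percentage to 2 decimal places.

4.20%

F = S·e^((r_ZAR − r_USD)T) ⇒ r_USD = r_ZAR − ln(F/S)/T
ln(17.588/19.072) = -0.081004; /(3) = -0.027001
r_USD = 0.0150 + 0.027001 = 0.042001
r_USD = 4.20%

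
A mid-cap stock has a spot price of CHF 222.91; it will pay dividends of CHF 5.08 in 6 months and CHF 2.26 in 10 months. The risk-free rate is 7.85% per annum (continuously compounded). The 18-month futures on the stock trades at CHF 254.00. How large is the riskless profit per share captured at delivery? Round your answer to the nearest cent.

CHF 11.11 per share

PV(dividends) I = 5.08·e^(−0.0785·6/12) + 2.26·e^(−0.0785·10/12) = 7.0014
Fair futures F* = (S − I)·e^(rT) = (222.91 − 7.0014)·e^0.117750 = 215.9086 × 1.124963 = 242.8892
Market CHF 254.00 > fair 242.8892: forward overpriced → cash-and-carry (borrow at r, buy the stock and collect the dividends, short the forward).
Profit at T = |F_mkt − F*| = |254.00 − 242.8892| = CHF 11.11 per share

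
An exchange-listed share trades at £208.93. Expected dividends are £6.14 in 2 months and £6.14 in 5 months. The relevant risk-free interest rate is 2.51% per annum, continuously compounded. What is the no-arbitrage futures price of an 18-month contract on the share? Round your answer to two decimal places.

£204.29

PV(dividends) I = 6.14·e^(−0.0251·2/12) + 6.14·e^(−0.0251·5/12)
I = 6.1144 + 6.0761 = 12.1905
F = (S − I)·e^(rT) = (208.93 − 12.1905) · e^(0.0251·18/12)
= 196.7395 · e^0.037650 = 196.7395 × 1.038368 = £204.29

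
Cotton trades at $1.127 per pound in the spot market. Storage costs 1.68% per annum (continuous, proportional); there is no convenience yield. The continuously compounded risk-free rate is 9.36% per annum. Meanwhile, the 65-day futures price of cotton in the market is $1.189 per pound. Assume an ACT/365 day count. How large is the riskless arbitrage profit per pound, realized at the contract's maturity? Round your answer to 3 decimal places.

Fair futures: F* = S·e^(carry·T), with carry = (r + u) = 0.0936 + 0.0168 = 0.1104
F* = 1.127 · e^(0.1104 × 65/365) = 1.127 · e^0.019660 = 1.127 × 1.019855 = $1.1494
Market $1.189 > fair $1.1494: forward overpriced → cash-and-carry (buy spot, short the forward).
At maturity, profit = |F_mkt − F*| = |1.189 − 1.1494| = $0.040 per pound

$0.040 per pound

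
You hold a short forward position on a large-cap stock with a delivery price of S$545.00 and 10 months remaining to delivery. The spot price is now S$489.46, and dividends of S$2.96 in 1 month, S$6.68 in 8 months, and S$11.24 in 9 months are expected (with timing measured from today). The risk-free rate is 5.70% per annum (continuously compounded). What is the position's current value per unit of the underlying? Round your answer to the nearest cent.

S$50.40

PV(remaining dividends) I = 2.96·e^(−0.0570·1/12) + 6.68·e^(−0.0570·8/12) + 11.24·e^(−0.0570·9/12) = 20.1465
Current forward F = (S − I)·e^(rT) = (489.46 − 20.1465)·e^(0.0570·10/12) = 469.3135 × 1.048646 = 492.1437
Value (long) = (F − K)·e^(−rT) = (492.1437 − 545.00) × 0.953610 = -50.4043
Short position value = −(long value) = S$50.40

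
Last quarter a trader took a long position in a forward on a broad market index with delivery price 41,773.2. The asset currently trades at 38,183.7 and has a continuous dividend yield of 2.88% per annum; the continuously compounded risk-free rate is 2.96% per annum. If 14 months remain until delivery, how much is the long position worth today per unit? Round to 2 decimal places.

-3433.21

Current fair forward for the remaining 14 months: F = S·e^((r − q)·T), (r − q) = 0.0296 − 0.0288 = 0.0008
F = 38183.7 · e^(0.0008 × 14/12) = 38183.7 × 1.00093377 = 38219.3548
Value of long forward = (F − K)·e^(−rT) = (38219.3548 − 41773.2) · e^(−0.0296·14/12)
= -3553.8452 × 0.96605614 = -3433.21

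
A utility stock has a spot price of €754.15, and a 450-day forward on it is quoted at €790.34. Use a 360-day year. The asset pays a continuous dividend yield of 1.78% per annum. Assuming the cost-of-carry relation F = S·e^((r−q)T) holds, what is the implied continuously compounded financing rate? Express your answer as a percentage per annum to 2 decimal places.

5.53%

From F = S·e^((r−q)T): (r − q) = ln(F/S)/T
ln(790.34/754.15) = ln(1.047988) = 0.046872
(r − q) = 0.046872 / (450/360) = 0.037498
r = ln(F/S)/T + q = 0.037498 + 0.0178 = 0.055298
r = 5.53%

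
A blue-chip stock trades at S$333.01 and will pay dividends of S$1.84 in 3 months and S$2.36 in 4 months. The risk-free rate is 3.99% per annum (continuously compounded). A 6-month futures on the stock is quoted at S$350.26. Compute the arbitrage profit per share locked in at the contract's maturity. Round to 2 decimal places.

S$14.77 per share

PV(dividends) I = 1.84·e^(−0.0399·3/12) + 2.36·e^(−0.0399·4/12) = 4.1506
Fair futures F* = (S − I)·e^(rT) = (333.01 − 4.1506)·e^0.019950 = 328.8594 × 1.020150 = 335.4859
Market S$350.26 > fair 335.4859: forward overpriced → cash-and-carry (borrow at r, buy the stock and collect the dividends, short the forward).
Profit at T = |F_mkt − F*| = |350.26 − 335.4859| = S$14.77 per share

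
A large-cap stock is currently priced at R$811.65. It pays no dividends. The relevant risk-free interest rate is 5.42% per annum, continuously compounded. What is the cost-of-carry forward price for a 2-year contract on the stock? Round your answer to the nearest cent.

R$904.58

F = S·e^(rT) = 811.65 · e^(0.0542 × 2)
= 811.65 · e^0.108400 = 811.65 × 1.114493
F = R$904.58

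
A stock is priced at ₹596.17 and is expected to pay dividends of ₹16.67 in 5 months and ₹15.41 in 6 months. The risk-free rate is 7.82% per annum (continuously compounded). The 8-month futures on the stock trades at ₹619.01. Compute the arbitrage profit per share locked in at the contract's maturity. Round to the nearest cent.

₹23.55 per share

PV(dividends) I = 16.67·e^(−0.0782·5/12) + 15.41·e^(−0.0782·6/12) = 30.9547
Fair futures F* = (S − I)·e^(rT) = (596.17 − 30.9547)·e^0.052133 = 565.2153 × 1.053516 = 595.4634
Market ₹619.01 > fair 595.4634: forward overpriced → cash-and-carry (borrow at r, buy the stock and collect the dividends, short the forward).
Profit at T = |F_mkt − F*| = |619.01 − 595.4634| = ₹23.55 per share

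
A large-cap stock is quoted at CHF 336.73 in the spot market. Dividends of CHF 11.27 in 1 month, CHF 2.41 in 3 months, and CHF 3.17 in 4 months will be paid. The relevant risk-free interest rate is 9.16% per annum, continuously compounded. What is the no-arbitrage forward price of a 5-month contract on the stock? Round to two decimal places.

PV(dividends) I = 11.27·e^(−0.0916·1/12) + 2.41·e^(−0.0916·3/12) + 3.17·e^(−0.0916·4/12)
I = 11.1843 + 2.3554 + 3.0747 = 16.6144
F = (S − I)·e^(rT) = (336.73 − 16.6144) · e^(0.0916·5/12)
= 320.1156 · e^0.038167 = 320.1156 × 1.038905 = CHF 332.57

CHF 332.57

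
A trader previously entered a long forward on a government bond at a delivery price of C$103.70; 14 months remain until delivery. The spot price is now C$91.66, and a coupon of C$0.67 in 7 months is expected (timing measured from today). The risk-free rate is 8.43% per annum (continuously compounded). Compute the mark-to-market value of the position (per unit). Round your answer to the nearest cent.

PV(remaining coupons) I = 0.67·e^(−0.0843·7/12) = 0.6378
Current forward F = (S − I)·e^(rT) = (91.66 − 0.6378)·e^(0.0843·14/12) = 91.0222 × 1.103349 = 100.4293
Value (long) = (F − K)·e^(−rT) = (100.4293 − 103.70) × 0.906332 = -2.9643
Value = -C$2.96

-C$2.96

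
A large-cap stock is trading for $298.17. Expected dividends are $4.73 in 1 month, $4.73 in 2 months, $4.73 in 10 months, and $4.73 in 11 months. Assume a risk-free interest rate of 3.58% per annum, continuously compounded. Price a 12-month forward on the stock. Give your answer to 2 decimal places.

PV(dividends) I = 4.73·e^(−0.0358·1/12) + 4.73·e^(−0.0358·2/12) + 4.73·e^(−0.0358·10/12) + 4.73·e^(−0.0358·11/12)
I = 4.7159 + 4.7019 + 4.5910 + 4.5773 = 18.5861
F = (S − I)·e^(rT) = (298.17 − 18.5861) · e^(0.0358·12/12)
= 279.5839 · e^0.035800 = 279.5839 × 1.036449 = $289.77

$289.77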